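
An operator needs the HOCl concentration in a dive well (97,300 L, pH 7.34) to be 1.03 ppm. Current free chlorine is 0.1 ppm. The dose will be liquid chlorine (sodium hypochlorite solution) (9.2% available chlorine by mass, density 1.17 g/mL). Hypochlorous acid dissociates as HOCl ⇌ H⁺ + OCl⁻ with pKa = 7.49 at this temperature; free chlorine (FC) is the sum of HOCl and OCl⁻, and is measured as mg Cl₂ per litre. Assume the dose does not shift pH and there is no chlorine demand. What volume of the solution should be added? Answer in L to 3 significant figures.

1.50 L

[OCl⁻]/[HOCl] = 10^(pH − pKa) = 10^(7.34 − 7.49) = 0.7079; fraction as HOCl = 1/(1 + 0.7079) = 0.5855.
Free chlorine required for 1.03 ppm HOCl: 1.03 / 0.5855 = 1.759 ppm.
FC to add: 1.759 − 0.1 = 1.659 mg/L as Cl₂.
Cl₂ equivalent: 1.659 mg/L × 97,300 L = 161.4 g.
Product at 9.2% available Cl: 161.4 / 0.092 = 1755 g.
Volume: 1755 g ÷ 1.17 g/mL = 1500 mL.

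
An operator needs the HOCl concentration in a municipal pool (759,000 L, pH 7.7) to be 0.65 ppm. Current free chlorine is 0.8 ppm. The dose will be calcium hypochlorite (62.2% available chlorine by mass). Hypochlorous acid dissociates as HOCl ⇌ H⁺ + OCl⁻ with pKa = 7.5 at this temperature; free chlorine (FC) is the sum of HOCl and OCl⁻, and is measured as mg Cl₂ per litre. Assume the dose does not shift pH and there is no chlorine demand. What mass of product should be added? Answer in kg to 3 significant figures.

1.07 kg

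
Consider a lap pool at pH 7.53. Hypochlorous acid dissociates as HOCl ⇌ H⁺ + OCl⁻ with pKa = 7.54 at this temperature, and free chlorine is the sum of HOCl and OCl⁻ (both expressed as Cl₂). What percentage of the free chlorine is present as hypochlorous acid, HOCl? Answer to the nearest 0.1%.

[OCl⁻]/[HOCl] = 10^(pH − pKa) = 10^(7.53 − 7.54) = 10^-0.01 = 0.9772.
Fraction as HOCl = 1 / (1 + 0.9772) = 0.5058.

50.6%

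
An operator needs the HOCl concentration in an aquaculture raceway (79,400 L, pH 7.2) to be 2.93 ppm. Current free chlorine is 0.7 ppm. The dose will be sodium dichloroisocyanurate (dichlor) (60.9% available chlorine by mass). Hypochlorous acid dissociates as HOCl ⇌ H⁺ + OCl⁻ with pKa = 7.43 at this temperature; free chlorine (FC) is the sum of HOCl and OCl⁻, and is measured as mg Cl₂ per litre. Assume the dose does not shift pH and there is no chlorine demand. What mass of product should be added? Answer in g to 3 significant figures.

516 g

[OCl⁻]/[HOCl] = 10^(pH − pKa) = 10^(7.2 − 7.43) = 0.5888; fraction as HOCl = 1/(1 + 0.5888) = 0.6294.
Free chlorine required for 2.93 ppm HOCl: 2.93 / 0.6294 = 4.655 ppm.
FC to add: 4.655 − 0.7 = 3.955 mg/L as Cl₂.
Cl₂ equivalent: 3.955 mg/L × 79,400 L = 314.1 g.
Product at 60.9% available Cl: 314.1 / 0.609 = 515.7 g.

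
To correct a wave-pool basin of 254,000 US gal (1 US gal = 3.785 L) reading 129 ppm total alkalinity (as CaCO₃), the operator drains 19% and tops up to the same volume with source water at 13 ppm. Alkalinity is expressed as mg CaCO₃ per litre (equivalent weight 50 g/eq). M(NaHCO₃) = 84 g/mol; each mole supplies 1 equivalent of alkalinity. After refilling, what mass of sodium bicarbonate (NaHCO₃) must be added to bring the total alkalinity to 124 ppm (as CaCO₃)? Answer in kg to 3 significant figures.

27.5 kg

Volume: 254,000 US gal × 3.785 L/gal = 961,390 L.
After draining 19% and refilling: 129 × 0.81 + 13 × 0.19 = 106.96 ppm.
Deficit to target: 124 − 106.96 = 17.04 mg/L.
As CaCO₃: 17.04 mg/L × 961,390 L = 16,380 g; ÷ 50 g/eq ÷ 1 = 327.6 mol NaHCO₃.
Mass: 327.6 × 84 = 27,520 g.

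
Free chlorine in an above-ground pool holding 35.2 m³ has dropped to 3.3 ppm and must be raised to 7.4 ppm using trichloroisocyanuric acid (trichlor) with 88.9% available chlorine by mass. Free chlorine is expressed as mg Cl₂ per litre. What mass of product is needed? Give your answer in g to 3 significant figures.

162 g

Volume: 35.2 m³ = 35,200 L.
Chlorine deficit: 7.4 − 3.3 = 4.1 ppm = 4.1 mg/L as Cl₂.
Cl₂ equivalent needed: 4.1 mg/L × 35,200 L = 144,300 mg = 144.3 g.
Product at 88.9% available chlorine: 144.3 / 0.889 = 162.3 g.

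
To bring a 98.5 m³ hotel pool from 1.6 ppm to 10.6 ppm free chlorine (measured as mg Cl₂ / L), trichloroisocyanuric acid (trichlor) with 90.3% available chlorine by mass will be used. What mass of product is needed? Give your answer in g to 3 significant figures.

Volume: 98.5 m³ = 98,500 L.
Chlorine deficit: 10.6 − 1.6 = 9 ppm = 9 mg/L as Cl₂.
Cl₂ equivalent needed: 9 mg/L × 98,500 L = 886,500 mg = 886.5 g.
Product at 90.3% available chlorine: 886.5 / 0.903 = 981.7 g.

982 g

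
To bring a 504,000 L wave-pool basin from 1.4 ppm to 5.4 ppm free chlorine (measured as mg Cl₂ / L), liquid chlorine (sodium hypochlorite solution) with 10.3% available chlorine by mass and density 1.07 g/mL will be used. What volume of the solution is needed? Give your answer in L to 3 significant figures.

18.3 L

Chlorine deficit: 5.4 − 1.4 = 4 ppm = 4 mg/L as Cl₂.
Cl₂ equivalent needed: 4 mg/L × 504,000 L = 2,016,000 mg = 2016 g.
Product at 10.3% available chlorine: 2016 / 0.103 = 19,570 g.
Volume at density 1.07 g/mL: 19,570 g ÷ 1.07 g/mL = 18,290 mL.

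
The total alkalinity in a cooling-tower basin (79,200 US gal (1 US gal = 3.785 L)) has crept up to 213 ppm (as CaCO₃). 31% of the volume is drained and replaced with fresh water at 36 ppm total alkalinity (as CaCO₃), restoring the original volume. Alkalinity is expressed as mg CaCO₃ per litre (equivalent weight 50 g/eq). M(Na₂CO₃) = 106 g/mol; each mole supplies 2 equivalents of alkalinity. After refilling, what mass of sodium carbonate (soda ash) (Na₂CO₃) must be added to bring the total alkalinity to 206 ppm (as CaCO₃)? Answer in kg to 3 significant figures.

15.2 kg

Volume: 79,200 US gal × 3.785 L/gal = 299,772 L.
After draining 31% and refilling: 213 × 0.69 + 36 × 0.31 = 158.13 ppm.
Deficit to target: 206 − 158.13 = 47.87 mg/L.
As CaCO₃: 47.87 mg/L × 299,772 L = 14,350 g; ÷ 50 g/eq ÷ 2 = 143.5 mol Na₂CO₃.
Mass: 143.5 × 106 = 15,210 g.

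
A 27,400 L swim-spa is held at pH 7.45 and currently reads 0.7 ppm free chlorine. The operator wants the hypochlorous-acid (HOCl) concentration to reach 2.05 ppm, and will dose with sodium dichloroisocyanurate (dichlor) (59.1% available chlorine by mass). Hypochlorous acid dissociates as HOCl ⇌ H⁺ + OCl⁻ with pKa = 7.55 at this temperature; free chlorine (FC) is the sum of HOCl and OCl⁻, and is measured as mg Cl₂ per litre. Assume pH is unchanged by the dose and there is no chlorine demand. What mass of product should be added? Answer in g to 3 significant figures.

[OCl⁻]/[HOCl] = 10^(pH − pKa) = 10^(7.45 − 7.55) = 0.7943; fraction as HOCl = 1/(1 + 0.7943) = 0.5573.
Free chlorine required for 2.05 ppm HOCl: 2.05 / 0.5573 = 3.678 ppm.
FC to add: 3.678 − 0.7 = 2.978 mg/L as Cl₂.
Cl₂ equivalent: 2.978 mg/L × 27,400 L = 81.61 g.
Product at 59.1% available Cl: 81.61 / 0.591 = 138.1 g.

138 g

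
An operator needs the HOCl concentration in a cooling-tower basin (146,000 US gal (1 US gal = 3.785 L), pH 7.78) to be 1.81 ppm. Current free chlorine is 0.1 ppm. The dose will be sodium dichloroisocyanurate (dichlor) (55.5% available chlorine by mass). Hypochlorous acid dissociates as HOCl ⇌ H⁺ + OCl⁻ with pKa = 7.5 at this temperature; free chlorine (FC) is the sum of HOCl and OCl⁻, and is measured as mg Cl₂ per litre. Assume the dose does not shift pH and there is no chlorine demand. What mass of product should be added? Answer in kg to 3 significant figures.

5.14 kg

Volume: 146,000 US gal × 3.785 L/gal = 552,610 L.
[OCl⁻]/[HOCl] = 10^(pH − pKa) = 10^(7.78 − 7.5) = 1.905; fraction as HOCl = 1/(1 + 1.905) = 0.3442.
Free chlorine required for 1.81 ppm HOCl: 1.81 / 0.3442 = 5.259 ppm.
FC to add: 5.259 − 0.1 = 5.159 mg/L as Cl₂.
Cl₂ equivalent: 5.159 mg/L × 552,610 L = 2851 g.
Product at 55.5% available Cl: 2851 / 0.555 = 5137 g.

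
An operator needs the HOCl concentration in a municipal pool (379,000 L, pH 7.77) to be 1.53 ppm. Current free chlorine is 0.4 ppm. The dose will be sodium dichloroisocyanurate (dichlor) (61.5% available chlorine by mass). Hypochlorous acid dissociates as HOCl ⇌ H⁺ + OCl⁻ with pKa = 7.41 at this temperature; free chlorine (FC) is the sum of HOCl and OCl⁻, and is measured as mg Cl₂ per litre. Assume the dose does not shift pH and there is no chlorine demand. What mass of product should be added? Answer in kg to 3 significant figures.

[OCl⁻]/[HOCl] = 10^(pH − pKa) = 10^(7.77 − 7.41) = 2.291; fraction as HOCl = 1/(1 + 2.291) = 0.3039.
Free chlorine required for 1.53 ppm HOCl: 1.53 / 0.3039 = 5.035 ppm.
FC to add: 5.035 − 0.4 = 4.635 mg/L as Cl₂.
Cl₂ equivalent: 4.635 mg/L × 379,000 L = 1757 g.
Product at 61.5% available Cl: 1757 / 0.615 = 2856 g.

2.86 kg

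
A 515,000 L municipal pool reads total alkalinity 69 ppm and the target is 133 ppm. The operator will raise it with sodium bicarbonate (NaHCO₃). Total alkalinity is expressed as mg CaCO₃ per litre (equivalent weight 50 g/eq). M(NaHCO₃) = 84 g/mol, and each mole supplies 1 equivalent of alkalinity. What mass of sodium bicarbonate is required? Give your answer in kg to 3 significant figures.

55.4 kg

Alkalinity to add: (133 − 69) = 64 mg/L as CaCO₃ × 515,000 L = 32,960 g as CaCO₃.
Equivalents: 32,960 g ÷ 50 g/eq = 659.2 eq.
NaHCO₃ supplies 1 eq per mole → 659.2 mol.
Mass: 659.2 mol × 84 g/mol = 55,370 g.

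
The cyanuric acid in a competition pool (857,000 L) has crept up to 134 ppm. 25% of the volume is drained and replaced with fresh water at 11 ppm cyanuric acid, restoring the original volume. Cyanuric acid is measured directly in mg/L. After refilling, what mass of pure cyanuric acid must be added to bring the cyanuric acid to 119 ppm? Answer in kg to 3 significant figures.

13.5 kg

After draining 25% and refilling: 134 × 0.75 + 11 × 0.25 = 103.25 ppm.
Deficit to target: 119 − 103.25 = 15.75 mg/L.
Mass: 15.75 mg/L × 857,000 L = 13,500 g cyanuric acid.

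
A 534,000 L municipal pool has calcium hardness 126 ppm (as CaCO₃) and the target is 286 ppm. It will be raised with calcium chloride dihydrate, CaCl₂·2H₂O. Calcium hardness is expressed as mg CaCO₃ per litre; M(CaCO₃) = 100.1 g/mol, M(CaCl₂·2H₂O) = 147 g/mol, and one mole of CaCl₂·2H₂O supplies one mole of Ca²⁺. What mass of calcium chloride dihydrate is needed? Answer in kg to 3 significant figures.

125 kg

Hardness to add: (286 − 126) = 160 mg/L as CaCO₃ × 534,000 L = 85,440 g as CaCO₃.
Moles of Ca²⁺ (1 mol Ca²⁺ ≡ 1 mol CaCO₃): 85,440 / 100.1 g/mol = 853.5 mol.
Mass of CaCl₂·2H₂O: 853.5 × 147 = 125,500 g.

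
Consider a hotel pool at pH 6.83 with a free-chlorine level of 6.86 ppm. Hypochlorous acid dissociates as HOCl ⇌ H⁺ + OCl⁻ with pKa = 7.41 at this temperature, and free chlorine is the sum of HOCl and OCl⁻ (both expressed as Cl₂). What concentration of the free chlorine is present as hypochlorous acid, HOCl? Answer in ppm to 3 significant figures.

5.43 ppm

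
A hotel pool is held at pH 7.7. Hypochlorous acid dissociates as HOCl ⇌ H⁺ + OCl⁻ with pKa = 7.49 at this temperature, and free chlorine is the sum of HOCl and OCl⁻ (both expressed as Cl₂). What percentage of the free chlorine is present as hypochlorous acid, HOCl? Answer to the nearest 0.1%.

38.1%

[OCl⁻]/[HOCl] = 10^(pH − pKa) = 10^(7.7 − 7.49) = 10^0.21 = 1.622.
Fraction as HOCl = 1 / (1 + 1.622) = 0.3814.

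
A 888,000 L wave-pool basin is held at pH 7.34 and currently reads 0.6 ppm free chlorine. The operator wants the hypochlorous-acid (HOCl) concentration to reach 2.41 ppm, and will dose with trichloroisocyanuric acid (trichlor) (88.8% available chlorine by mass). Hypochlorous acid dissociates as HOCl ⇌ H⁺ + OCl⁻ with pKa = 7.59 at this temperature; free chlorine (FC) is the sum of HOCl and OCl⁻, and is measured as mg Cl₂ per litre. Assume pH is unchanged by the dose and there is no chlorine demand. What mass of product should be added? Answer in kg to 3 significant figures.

[OCl⁻]/[HOCl] = 10^(pH − pKa) = 10^(7.34 − 7.59) = 0.5623; fraction as HOCl = 1/(1 + 0.5623) = 0.6401.
Free chlorine required for 2.41 ppm HOCl: 2.41 / 0.6401 = 3.765 ppm.
FC to add: 3.765 − 0.6 = 3.165 mg/L as Cl₂.
Cl₂ equivalent: 3.165 mg/L × 888,000 L = 2811 g.
Product at 88.8% available Cl: 2811 / 0.888 = 3165 g.

3.17 kg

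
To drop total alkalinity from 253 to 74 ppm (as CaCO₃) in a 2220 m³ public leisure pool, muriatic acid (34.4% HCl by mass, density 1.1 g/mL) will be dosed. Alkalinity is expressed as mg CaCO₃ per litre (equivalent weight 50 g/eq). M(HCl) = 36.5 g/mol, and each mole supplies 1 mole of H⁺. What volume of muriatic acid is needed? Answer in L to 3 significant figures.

767 L

Volume: 2220 m³ = 2,220,000 L.
Alkalinity to neutralize: (253 − 74) = 179 mg/L as CaCO₃ × 2,220,000 L = 397,400 g as CaCO₃.
Equivalents of H⁺ required: 397,400 ÷ 50 g/eq = 7948 eq = 7948 mol HCl.
Mass of HCl: 7948 × 36.5 = 290,100 g.
Mass of 34.4% solution: 290,100 / 0.344 = 843,300 g.
Volume: 843,300 g ÷ 1.1 g/mL = 766,600 mL.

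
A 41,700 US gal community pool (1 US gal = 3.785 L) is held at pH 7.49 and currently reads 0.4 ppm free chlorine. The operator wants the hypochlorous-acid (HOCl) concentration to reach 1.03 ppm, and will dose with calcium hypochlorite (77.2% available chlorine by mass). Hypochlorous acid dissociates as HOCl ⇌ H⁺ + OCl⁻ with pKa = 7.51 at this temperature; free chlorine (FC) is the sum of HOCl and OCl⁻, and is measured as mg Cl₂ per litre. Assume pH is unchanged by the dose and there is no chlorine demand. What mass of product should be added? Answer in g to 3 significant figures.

Volume: 41,700 US gal × 3.785 L/gal = 157,834 L.
[OCl⁻]/[HOCl] = 10^(pH − pKa) = 10^(7.49 − 7.51) = 0.955; fraction as HOCl = 1/(1 + 0.955) = 0.5115.
Free chlorine required for 1.03 ppm HOCl: 1.03 / 0.5115 = 2.014 ppm.
FC to add: 2.014 − 0.4 = 1.614 mg/L as Cl₂.
Cl₂ equivalent: 1.614 mg/L × 157,834 L = 254.7 g.
Product at 77.2% available Cl: 254.7 / 0.772 = 329.9 g.

330 g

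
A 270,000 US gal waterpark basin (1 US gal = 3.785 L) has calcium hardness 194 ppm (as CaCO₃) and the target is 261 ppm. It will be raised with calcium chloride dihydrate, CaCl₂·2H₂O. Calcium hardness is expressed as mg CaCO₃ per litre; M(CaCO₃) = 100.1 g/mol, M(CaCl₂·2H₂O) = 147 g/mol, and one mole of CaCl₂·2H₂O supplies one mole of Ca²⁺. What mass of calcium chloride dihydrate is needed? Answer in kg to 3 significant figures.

Volume: 270,000 US gal × 3.785 L/gal = 1,021,950 L.
Hardness to add: (261 − 194) = 67 mg/L as CaCO₃ × 1,021,950 L = 68,470 g as CaCO₃.
Moles of Ca²⁺ (1 mol Ca²⁺ ≡ 1 mol CaCO₃): 68,470 / 100.1 g/mol = 684 mol.
Mass of CaCl₂·2H₂O: 684 × 147 = 100,600 g.

101 kg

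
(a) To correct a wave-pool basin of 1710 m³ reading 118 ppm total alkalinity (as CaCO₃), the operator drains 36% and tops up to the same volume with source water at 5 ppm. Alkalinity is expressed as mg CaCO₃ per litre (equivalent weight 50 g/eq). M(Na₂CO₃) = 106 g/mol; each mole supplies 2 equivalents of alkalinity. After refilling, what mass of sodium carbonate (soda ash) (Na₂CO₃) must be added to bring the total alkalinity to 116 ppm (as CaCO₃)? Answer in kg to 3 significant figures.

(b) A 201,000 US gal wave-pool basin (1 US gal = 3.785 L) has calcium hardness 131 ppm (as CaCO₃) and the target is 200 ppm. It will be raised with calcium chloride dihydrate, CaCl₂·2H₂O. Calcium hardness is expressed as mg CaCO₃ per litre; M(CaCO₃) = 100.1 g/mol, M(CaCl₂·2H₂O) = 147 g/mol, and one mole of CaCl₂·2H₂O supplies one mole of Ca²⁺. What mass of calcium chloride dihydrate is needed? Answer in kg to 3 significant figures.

(a) 70.1 kg; (b) 77.1 kg

(a) Volume: 1710 m³ = 1,710,000 L.
(a) After draining 36% and refilling: 118 × 0.64 + 5 × 0.36 = 77.32 ppm.
(a) Deficit to target: 116 − 77.32 = 38.68 mg/L.
(a) As CaCO₃: 38.68 mg/L × 1,710,000 L = 66,140 g; ÷ 50 g/eq ÷ 2 = 661.4 mol Na₂CO₃.
(a) Mass: 661.4 × 106 = 70,110 g.

(b) Volume: 201,000 US gal × 3.785 L/gal = 760,785 L.
(b) Hardness to add: (200 − 131) = 69 mg/L as CaCO₃ × 760,785 L = 52,490 g as CaCO₃.
(b) Moles of Ca²⁺ (1 mol Ca²⁺ ≡ 1 mol CaCO₃): 52,490 / 100.1 g/mol = 524.4 mol.
(b) Mass of CaCl₂·2H₂O: 524.4 × 147 = 77,090 g.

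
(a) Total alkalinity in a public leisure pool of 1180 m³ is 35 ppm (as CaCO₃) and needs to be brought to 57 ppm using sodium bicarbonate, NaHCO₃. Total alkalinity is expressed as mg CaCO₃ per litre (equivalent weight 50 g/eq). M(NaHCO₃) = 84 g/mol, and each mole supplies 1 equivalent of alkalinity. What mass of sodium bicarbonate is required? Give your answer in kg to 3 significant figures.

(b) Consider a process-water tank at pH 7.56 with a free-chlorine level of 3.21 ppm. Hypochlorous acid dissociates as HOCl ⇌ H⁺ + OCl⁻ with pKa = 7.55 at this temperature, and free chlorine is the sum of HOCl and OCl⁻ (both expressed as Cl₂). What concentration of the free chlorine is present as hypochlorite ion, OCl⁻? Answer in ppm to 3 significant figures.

(a) 43.6 kg; (b) 1.62 ppm

(a) Volume: 1180 m³ = 1,180,000 L.
(a) Alkalinity to add: (57 − 35) = 22 mg/L as CaCO₃ × 1,180,000 L = 25,960 g as CaCO₃.
(a) Equivalents: 25,960 g ÷ 50 g/eq = 519.2 eq.
(a) NaHCO₃ supplies 1 eq per mole → 519.2 mol.
(a) Mass: 519.2 mol × 84 g/mol = 43,610 g.

(b) [OCl⁻]/[HOCl] = 10^(pH − pKa) = 10^(7.56 − 7.55) = 10^0.01 = 1.023.
(b) Fraction as HOCl = 1 / (1 + 1.023) = 0.4942.
(b) OCl⁻ = (1 − 0.4942) × 3.21 ppm = 1.623 ppm.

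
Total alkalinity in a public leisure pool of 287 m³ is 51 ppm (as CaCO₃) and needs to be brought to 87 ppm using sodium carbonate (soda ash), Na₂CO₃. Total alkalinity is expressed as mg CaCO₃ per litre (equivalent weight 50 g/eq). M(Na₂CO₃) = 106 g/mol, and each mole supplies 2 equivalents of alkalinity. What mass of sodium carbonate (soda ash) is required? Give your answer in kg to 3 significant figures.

Volume: 287 m³ = 287,000 L.
Alkalinity to add: (87 − 51) = 36 mg/L as CaCO₃ × 287,000 L = 10,330 g as CaCO₃.
Equivalents: 10,330 g ÷ 50 g/eq = 206.6 eq.
Each mole of Na₂CO₃ supplies 2 eq, so 206.6 / 2 = 103.3 mol.
Mass: 103.3 mol × 106 g/mol = 10,950 g.

11.0 kg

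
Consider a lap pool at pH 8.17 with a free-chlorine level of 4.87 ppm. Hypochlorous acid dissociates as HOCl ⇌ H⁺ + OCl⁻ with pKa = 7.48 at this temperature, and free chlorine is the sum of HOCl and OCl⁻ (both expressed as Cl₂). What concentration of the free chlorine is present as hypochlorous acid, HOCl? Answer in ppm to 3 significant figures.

0.826 ppm

[OCl⁻]/[HOCl] = 10^(pH − pKa) = 10^(8.17 − 7.48) = 10^0.69 = 4.898.
Fraction as HOCl = 1 / (1 + 4.898) = 0.1696.
HOCl = 0.1696 × 4.87 ppm = 0.8257 ppm.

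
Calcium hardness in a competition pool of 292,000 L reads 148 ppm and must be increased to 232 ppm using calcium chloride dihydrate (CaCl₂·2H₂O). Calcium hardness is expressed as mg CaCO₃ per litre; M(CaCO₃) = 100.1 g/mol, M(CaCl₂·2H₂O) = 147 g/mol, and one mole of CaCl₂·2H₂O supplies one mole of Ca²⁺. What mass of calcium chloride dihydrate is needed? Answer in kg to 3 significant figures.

36.0 kg

Hardness to add: (232 − 148) = 84 mg/L as CaCO₃ × 292,000 L = 24,530 g as CaCO₃.
Moles of Ca²⁺ (1 mol Ca²⁺ ≡ 1 mol CaCO₃): 24,530 / 100.1 g/mol = 245 mol.
Mass of CaCl₂·2H₂O: 245 × 147 = 36,020 g.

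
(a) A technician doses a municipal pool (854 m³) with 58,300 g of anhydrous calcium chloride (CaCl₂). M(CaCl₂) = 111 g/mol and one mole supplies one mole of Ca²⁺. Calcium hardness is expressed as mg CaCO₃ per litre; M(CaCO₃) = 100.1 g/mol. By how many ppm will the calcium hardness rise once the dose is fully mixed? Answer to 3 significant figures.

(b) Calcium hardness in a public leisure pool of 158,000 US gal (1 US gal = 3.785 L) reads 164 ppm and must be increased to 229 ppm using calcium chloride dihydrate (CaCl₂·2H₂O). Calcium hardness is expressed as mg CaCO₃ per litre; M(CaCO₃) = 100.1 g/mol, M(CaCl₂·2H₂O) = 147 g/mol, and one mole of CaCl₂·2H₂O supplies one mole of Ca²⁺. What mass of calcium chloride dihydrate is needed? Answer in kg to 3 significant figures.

(a) Volume: 854 m³ = 854,000 L.
(a) Moles of Ca²⁺: 58,300 g ÷ 111 g/mol = 525.2 mol.
(a) As CaCO₃: 525.2 mol × 100.1 g/mol = 52,580 g.
(a) Rise: 52,580 g / 854,000 L × 1000 = 61.56 mg/L.

(b) Volume: 158,000 US gal × 3.785 L/gal = 598,030 L.
(b) Hardness to add: (229 − 164) = 65 mg/L as CaCO₃ × 598,030 L = 38,870 g as CaCO₃.
(b) Moles of Ca²⁺ (1 mol Ca²⁺ ≡ 1 mol CaCO₃): 38,870 / 100.1 g/mol = 388.3 mol.
(b) Mass of CaCl₂·2H₂O: 388.3 × 147 = 57,080 g.

(a) 61.6 ppm; (b) 57.1 kg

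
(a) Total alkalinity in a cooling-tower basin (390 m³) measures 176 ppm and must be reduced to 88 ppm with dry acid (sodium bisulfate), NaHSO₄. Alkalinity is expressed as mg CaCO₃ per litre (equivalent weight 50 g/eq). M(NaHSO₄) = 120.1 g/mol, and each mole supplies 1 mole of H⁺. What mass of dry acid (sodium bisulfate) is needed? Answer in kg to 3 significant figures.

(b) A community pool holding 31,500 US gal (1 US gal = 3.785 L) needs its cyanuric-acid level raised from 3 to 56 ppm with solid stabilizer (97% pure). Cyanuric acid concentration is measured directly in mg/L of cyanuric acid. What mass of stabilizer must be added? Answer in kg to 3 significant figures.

(a) 82.4 kg; (b) 6.51 kg

(a) Volume: 390 m³ = 390,000 L.
(a) Alkalinity to neutralize: (176 − 88) = 88 mg/L as CaCO₃ × 390,000 L = 34,320 g as CaCO₃.
(a) Equivalents of H⁺ required: 34,320 ÷ 50 g/eq = 686.4 eq = 686.4 mol NaHSO₄.
(a) Mass of NaHSO₄: 686.4 × 120.1 = 82,440 g.

(b) Volume: 31,500 US gal × 3.785 L/gal = 119,228 L.
(b) CYA to add: (56 − 3) = 53 mg/L × 119,228 L = 6319 g cyanuric acid.
(b) At 97% purity: 6319 / 0.97 = 6514 g product.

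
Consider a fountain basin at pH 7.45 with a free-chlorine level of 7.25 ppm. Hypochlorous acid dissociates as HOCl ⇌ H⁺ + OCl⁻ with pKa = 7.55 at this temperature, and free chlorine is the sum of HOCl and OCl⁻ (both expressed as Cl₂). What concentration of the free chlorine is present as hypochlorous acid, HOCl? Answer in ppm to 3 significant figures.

4.04 ppm

[OCl⁻]/[HOCl] = 10^(pH − pKa) = 10^(7.45 − 7.55) = 10^-0.10 = 0.7943.
Fraction as HOCl = 1 / (1 + 0.7943) = 0.5573.
HOCl = 0.5573 × 7.25 ppm = 4.041 ppm.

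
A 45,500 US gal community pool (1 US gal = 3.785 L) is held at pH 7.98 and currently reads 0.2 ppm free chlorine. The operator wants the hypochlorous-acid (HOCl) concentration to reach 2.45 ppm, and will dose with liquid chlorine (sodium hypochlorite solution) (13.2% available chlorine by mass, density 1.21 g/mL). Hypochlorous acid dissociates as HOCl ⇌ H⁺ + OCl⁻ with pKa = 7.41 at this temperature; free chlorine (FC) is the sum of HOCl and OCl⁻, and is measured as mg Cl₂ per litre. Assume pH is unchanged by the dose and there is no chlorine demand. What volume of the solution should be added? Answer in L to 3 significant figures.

Volume: 45,500 US gal × 3.785 L/gal = 172,218 L.
[OCl⁻]/[HOCl] = 10^(pH − pKa) = 10^(7.98 − 7.41) = 3.715; fraction as HOCl = 1/(1 + 3.715) = 0.2121.
Free chlorine required for 2.45 ppm HOCl: 2.45 / 0.2121 = 11.55 ppm.
FC to add: 11.55 − 0.2 = 11.35 mg/L as Cl₂.
Cl₂ equivalent: 11.35 mg/L × 172,218 L = 1955 g.
Product at 13.2% available Cl: 1955 / 0.132 = 14,810 g.
Volume: 14,810 g ÷ 1.21 g/mL = 12,240 mL.

12.2 L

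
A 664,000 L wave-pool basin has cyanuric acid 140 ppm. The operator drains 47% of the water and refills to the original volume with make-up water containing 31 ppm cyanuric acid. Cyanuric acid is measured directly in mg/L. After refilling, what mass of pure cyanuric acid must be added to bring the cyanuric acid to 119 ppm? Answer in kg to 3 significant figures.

20.1 kg

After draining 47% and refilling: 140 × 0.53 + 31 × 0.47 = 88.77 ppm.
Deficit to target: 119 − 88.77 = 30.23 mg/L.
Mass: 30.23 mg/L × 664,000 L = 20,070 g cyanuric acid.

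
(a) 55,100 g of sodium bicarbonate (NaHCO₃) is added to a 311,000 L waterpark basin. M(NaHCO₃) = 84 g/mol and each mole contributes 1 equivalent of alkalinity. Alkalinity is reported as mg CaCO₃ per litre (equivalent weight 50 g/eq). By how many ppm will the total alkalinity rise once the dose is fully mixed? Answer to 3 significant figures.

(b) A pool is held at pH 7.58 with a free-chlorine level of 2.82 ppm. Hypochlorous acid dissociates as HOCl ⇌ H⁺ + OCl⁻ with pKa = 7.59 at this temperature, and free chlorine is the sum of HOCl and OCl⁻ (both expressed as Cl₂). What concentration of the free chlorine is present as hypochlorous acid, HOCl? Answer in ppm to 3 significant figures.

(a) Moles of NaHCO₃: 55,100 g ÷ 84 g/mol = 656 mol → 656 eq of alkalinity.
(a) As CaCO₃: 656 eq × 50 g/eq = 32,800 g.
(a) Rise: 32,800 g / 311,000 L × 1000 = 105.5 mg/L.

(b) [OCl⁻]/[HOCl] = 10^(pH − pKa) = 10^(7.58 − 7.59) = 10^-0.01 = 0.9772.
(b) Fraction as HOCl = 1 / (1 + 0.9772) = 0.5058.
(b) HOCl = 0.5058 × 2.82 ppm = 1.426 ppm.

(a) 105 ppm; (b) 1.43 ppm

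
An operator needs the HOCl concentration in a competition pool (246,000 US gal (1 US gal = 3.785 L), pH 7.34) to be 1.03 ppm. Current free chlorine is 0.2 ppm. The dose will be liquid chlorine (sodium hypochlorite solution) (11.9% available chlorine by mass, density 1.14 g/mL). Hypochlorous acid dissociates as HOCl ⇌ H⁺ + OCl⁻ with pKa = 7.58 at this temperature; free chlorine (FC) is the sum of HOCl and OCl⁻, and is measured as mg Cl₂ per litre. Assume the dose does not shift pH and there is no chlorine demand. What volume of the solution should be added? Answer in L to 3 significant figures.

9.76 L

Volume: 246,000 US gal × 3.785 L/gal = 931,110 L.
[OCl⁻]/[HOCl] = 10^(pH − pKa) = 10^(7.34 − 7.58) = 0.5754; fraction as HOCl = 1/(1 + 0.5754) = 0.6347.
Free chlorine required for 1.03 ppm HOCl: 1.03 / 0.6347 = 1.623 ppm.
FC to add: 1.623 − 0.2 = 1.423 mg/L as Cl₂.
Cl₂ equivalent: 1.423 mg/L × 931,110 L = 1325 g.
Product at 11.9% available Cl: 1325 / 0.119 = 11,130 g.
Volume: 11,130 g ÷ 1.14 g/mL = 9765 mL.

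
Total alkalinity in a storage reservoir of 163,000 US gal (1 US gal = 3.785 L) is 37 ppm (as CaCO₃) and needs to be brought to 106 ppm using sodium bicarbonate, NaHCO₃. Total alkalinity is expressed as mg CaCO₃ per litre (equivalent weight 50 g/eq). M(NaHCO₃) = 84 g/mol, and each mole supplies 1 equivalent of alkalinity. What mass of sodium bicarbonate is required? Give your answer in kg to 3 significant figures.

71.5 kg

Volume: 163,000 US gal × 3.785 L/gal = 616,955 L.
Alkalinity to add: (106 − 37) = 69 mg/L as CaCO₃ × 616,955 L = 42,570 g as CaCO₃.
Equivalents: 42,570 g ÷ 50 g/eq = 851.4 eq.
NaHCO₃ supplies 1 eq per mole → 851.4 mol.
Mass: 851.4 mol × 84 g/mol = 71,520 g.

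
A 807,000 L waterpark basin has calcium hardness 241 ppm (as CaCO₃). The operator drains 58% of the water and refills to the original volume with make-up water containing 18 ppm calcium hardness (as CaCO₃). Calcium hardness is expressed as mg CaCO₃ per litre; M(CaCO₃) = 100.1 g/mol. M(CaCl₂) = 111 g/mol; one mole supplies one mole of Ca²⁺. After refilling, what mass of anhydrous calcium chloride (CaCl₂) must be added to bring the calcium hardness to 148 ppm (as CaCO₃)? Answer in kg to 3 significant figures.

After draining 58% and refilling: 241 × 0.42 + 18 × 0.58 = 111.66 ppm.
Deficit to target: 148 − 111.66 = 36.34 mg/L.
As CaCO₃: 36.34 mg/L × 807,000 L = 29,330 g; ÷ 100.1 = 293 mol Ca²⁺.
Mass: 293 × 111 = 32,520 g.

32.5 kg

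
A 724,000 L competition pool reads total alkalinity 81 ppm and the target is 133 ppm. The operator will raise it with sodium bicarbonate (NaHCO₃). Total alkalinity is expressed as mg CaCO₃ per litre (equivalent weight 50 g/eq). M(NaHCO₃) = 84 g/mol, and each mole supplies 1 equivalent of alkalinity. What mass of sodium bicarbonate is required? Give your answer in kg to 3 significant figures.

63.2 kg

Alkalinity to add: (133 − 81) = 52 mg/L as CaCO₃ × 724,000 L = 37,650 g as CaCO₃.
Equivalents: 37,650 g ÷ 50 g/eq = 753 eq.
NaHCO₃ supplies 1 eq per mole → 753 mol.
Mass: 753 mol × 84 g/mol = 63,250 g.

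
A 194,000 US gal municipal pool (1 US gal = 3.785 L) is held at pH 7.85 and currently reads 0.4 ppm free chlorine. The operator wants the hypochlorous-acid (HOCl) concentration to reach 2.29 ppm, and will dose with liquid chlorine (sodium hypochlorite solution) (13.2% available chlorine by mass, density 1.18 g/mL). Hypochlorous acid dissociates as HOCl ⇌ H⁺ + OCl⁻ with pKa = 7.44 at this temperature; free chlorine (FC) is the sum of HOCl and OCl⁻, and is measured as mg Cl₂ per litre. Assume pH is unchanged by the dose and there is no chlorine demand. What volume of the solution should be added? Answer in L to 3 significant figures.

Volume: 194,000 US gal × 3.785 L/gal = 734,290 L.
[OCl⁻]/[HOCl] = 10^(pH − pKa) = 10^(7.85 − 7.44) = 2.57; fraction as HOCl = 1/(1 + 2.57) = 0.2801.
Free chlorine required for 2.29 ppm HOCl: 2.29 / 0.2801 = 8.176 ppm.
FC to add: 8.176 − 0.4 = 7.776 mg/L as Cl₂.
Cl₂ equivalent: 7.776 mg/L × 734,290 L = 5710 g.
Product at 13.2% available Cl: 5710 / 0.132 = 43,260 g.
Volume: 43,260 g ÷ 1.18 g/mL = 36,660 mL.

36.7 L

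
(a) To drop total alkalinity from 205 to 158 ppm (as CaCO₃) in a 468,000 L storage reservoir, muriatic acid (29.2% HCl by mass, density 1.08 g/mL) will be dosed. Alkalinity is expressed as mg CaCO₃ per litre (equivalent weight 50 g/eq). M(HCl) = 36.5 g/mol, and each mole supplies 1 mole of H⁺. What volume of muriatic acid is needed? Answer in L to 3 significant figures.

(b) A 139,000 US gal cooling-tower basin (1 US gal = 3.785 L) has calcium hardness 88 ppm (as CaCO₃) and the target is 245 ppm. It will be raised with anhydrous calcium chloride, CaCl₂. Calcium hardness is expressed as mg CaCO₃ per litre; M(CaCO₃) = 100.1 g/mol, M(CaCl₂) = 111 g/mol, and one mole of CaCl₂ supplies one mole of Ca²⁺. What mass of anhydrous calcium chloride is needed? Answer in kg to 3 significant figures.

(a) Alkalinity to neutralize: (205 − 158) = 47 mg/L as CaCO₃ × 468,000 L = 22,000 g as CaCO₃.
(a) Equivalents of H⁺ required: 22,000 ÷ 50 g/eq = 439.9 eq = 439.9 mol HCl.
(a) Mass of HCl: 439.9 × 36.5 = 16,060 g.
(a) Mass of 29.2% solution: 16,060 / 0.292 = 54,990 g.
(a) Volume: 54,990 g ÷ 1.08 g/mL = 50,920 mL.

(b) Volume: 139,000 US gal × 3.785 L/gal = 526,115 L.
(b) Hardness to add: (245 − 88) = 157 mg/L as CaCO₃ × 526,115 L = 82,600 g as CaCO₃.
(b) Moles of Ca²⁺ (1 mol Ca²⁺ ≡ 1 mol CaCO₃): 82,600 / 100.1 g/mol = 825.2 mol.
(b) Mass of CaCl₂: 825.2 × 111 = 91,590 g.

(a) 50.9 L; (b) 91.6 kg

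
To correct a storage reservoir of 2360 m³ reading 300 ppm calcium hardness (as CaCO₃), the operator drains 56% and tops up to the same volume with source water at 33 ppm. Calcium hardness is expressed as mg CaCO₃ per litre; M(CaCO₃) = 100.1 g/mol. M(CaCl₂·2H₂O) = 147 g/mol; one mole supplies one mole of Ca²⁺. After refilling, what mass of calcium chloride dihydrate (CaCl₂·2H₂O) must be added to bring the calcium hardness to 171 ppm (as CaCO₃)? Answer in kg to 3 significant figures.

Volume: 2360 m³ = 2,360,000 L.
After draining 56% and refilling: 300 × 0.44 + 33 × 0.56 = 150.48 ppm.
Deficit to target: 171 − 150.48 = 20.52 mg/L.
As CaCO₃: 20.52 mg/L × 2,360,000 L = 48,430 g; ÷ 100.1 = 483.8 mol Ca²⁺.
Mass: 483.8 × 147 = 71,120 g.

71.1 kg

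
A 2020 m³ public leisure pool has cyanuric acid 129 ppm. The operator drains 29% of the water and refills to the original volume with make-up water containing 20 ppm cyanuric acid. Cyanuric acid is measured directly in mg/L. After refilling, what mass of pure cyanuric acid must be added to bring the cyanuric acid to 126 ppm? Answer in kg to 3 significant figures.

57.8 kg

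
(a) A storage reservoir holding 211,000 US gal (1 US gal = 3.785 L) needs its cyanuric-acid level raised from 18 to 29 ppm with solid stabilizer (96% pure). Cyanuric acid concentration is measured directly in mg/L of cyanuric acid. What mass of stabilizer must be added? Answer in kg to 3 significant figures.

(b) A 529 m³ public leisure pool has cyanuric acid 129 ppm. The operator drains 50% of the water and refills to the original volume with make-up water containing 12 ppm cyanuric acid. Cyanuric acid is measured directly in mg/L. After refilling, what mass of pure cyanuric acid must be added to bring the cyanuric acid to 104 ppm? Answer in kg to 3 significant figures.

(a) 9.15 kg; (b) 17.7 kg

(a) Volume: 211,000 US gal × 3.785 L/gal = 798,635 L.
(a) CYA to add: (29 − 18) = 11 mg/L × 798,635 L = 8785 g cyanuric acid.
(a) At 96% purity: 8785 / 0.96 = 9151 g product.

(b) Volume: 529 m³ = 529,000 L.
(b) After draining 50% and refilling: 129 × 0.50 + 12 × 0.50 = 70.5 ppm.
(b) Deficit to target: 104 − 70.5 = 33.5 mg/L.
(b) Mass: 33.5 mg/L × 529,000 L = 17,720 g cyanuric acid.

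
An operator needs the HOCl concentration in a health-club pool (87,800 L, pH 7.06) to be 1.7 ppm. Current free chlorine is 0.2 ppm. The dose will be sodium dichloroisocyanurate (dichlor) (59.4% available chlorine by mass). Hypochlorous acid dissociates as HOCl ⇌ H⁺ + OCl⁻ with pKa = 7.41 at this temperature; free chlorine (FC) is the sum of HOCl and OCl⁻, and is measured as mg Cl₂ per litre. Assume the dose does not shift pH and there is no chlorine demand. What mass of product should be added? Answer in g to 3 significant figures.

[OCl⁻]/[HOCl] = 10^(pH − pKa) = 10^(7.06 − 7.41) = 0.4467; fraction as HOCl = 1/(1 + 0.4467) = 0.6912.
Free chlorine required for 1.7 ppm HOCl: 1.7 / 0.6912 = 2.459 ppm.
FC to add: 2.459 − 0.2 = 2.259 mg/L as Cl₂.
Cl₂ equivalent: 2.259 mg/L × 87,800 L = 198.4 g.
Product at 59.4% available Cl: 198.4 / 0.594 = 334 g.

334 g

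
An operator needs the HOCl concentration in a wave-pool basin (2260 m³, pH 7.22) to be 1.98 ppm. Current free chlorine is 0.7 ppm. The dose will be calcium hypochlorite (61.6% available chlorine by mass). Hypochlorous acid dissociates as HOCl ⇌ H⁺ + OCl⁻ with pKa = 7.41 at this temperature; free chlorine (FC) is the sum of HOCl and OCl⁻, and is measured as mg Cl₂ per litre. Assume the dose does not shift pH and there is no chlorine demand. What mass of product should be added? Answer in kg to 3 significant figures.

Volume: 2260 m³ = 2,260,000 L.
[OCl⁻]/[HOCl] = 10^(pH − pKa) = 10^(7.22 − 7.41) = 0.6457; fraction as HOCl = 1/(1 + 0.6457) = 0.6077.
Free chlorine required for 1.98 ppm HOCl: 1.98 / 0.6077 = 3.258 ppm.
FC to add: 3.258 − 0.7 = 2.558 mg/L as Cl₂.
Cl₂ equivalent: 2.558 mg/L × 2,260,000 L = 5782 g.
Product at 61.6% available Cl: 5782 / 0.616 = 9386 g.

9.39 kg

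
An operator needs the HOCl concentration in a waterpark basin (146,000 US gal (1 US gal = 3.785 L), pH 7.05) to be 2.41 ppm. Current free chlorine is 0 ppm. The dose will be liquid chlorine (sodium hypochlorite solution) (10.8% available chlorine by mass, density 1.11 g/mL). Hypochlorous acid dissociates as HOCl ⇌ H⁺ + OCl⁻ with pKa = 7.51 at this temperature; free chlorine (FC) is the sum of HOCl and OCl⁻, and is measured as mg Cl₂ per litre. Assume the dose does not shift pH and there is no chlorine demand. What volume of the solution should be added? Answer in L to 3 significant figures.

15.0 L

Volume: 146,000 US gal × 3.785 L/gal = 552,610 L.
[OCl⁻]/[HOCl] = 10^(pH − pKa) = 10^(7.05 − 7.51) = 0.3467; fraction as HOCl = 1/(1 + 0.3467) = 0.7425.
Free chlorine required for 2.41 ppm HOCl: 2.41 / 0.7425 = 3.246 ppm.
FC to add: 3.246 − 0 = 3.246 mg/L as Cl₂.
Cl₂ equivalent: 3.246 mg/L × 552,610 L = 1794 g.
Product at 10.8% available Cl: 1794 / 0.108 = 16,610 g.
Volume: 16,610 g ÷ 1.11 g/mL = 14,960 mL.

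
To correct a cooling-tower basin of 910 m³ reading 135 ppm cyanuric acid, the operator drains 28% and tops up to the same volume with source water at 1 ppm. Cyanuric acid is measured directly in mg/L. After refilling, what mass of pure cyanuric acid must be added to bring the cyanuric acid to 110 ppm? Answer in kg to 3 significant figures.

Volume: 910 m³ = 910,000 L.
After draining 28% and refilling: 135 × 0.72 + 1 × 0.28 = 97.48 ppm.
Deficit to target: 110 − 97.48 = 12.52 mg/L.
Mass: 12.52 mg/L × 910,000 L = 11,390 g cyanuric acid.

11.4 kg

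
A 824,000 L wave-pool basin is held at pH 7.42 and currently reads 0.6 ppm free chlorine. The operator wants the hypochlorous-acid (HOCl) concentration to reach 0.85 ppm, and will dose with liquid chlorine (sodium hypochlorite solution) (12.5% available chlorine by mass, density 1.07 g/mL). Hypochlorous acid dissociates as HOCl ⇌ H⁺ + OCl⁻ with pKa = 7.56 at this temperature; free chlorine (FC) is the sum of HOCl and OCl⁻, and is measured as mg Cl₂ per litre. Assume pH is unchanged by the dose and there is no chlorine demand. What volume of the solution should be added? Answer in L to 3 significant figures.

[OCl⁻]/[HOCl] = 10^(pH − pKa) = 10^(7.42 − 7.56) = 0.7244; fraction as HOCl = 1/(1 + 0.7244) = 0.5799.
Free chlorine required for 0.85 ppm HOCl: 0.85 / 0.5799 = 1.466 ppm.
FC to add: 1.466 − 0.6 = 0.8658 mg/L as Cl₂.
Cl₂ equivalent: 0.8658 mg/L × 824,000 L = 713.4 g.
Product at 12.5% available Cl: 713.4 / 0.125 = 5707 g.
Volume: 5707 g ÷ 1.07 g/mL = 5334 mL.

5.33 L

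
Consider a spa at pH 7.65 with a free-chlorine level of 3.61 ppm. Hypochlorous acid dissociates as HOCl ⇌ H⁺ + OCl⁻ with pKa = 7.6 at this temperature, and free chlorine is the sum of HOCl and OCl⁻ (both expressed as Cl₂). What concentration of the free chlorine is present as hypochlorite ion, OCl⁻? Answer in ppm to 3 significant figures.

[OCl⁻]/[HOCl] = 10^(pH − pKa) = 10^(7.65 − 7.6) = 10^0.05 = 1.122.
Fraction as HOCl = 1 / (1 + 1.122) = 0.4712.
OCl⁻ = (1 − 0.4712) × 3.61 ppm = 1.909 ppm.

1.91 ppm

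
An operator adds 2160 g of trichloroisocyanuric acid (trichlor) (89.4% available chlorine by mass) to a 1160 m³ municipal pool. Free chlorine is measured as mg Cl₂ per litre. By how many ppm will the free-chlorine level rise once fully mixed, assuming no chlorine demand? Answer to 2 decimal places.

1.66 ppm

Volume: 1160 m³ = 1,160,000 L.
Available chlorine delivered: 2160 g × 0.894 = 1931 g as Cl₂.
Concentration rise: 1931 g / 1,160,000 L = 1.665 mg/L = 1.66 ppm.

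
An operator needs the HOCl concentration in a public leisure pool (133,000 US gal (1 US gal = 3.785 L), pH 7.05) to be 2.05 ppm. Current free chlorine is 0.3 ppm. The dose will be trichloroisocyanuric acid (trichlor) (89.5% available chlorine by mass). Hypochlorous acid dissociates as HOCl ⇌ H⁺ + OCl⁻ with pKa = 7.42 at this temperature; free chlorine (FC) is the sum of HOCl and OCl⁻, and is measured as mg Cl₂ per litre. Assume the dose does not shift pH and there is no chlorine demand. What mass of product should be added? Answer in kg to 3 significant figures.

1.48 kg

Volume: 133,000 US gal × 3.785 L/gal = 503,405 L.
[OCl⁻]/[HOCl] = 10^(pH − pKa) = 10^(7.05 − 7.42) = 0.4266; fraction as HOCl = 1/(1 + 0.4266) = 0.701.
Free chlorine required for 2.05 ppm HOCl: 2.05 / 0.701 = 2.924 ppm.
FC to add: 2.924 − 0.3 = 2.624 mg/L as Cl₂.
Cl₂ equivalent: 2.624 mg/L × 503,405 L = 1321 g.
Product at 89.5% available Cl: 1321 / 0.895 = 1476 g.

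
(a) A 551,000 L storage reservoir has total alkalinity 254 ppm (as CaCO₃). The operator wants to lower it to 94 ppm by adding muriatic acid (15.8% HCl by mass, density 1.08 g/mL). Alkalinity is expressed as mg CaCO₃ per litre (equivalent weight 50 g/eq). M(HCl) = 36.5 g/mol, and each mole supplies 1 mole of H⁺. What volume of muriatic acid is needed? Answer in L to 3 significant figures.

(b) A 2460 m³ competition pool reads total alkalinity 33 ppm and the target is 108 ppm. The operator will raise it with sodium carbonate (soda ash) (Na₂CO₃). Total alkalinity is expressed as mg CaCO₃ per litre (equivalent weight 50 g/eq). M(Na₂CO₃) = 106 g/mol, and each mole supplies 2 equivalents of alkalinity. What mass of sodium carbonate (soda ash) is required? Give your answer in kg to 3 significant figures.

(a) 377 L; (b) 196 kg

(a) Alkalinity to neutralize: (254 − 94) = 160 mg/L as CaCO₃ × 551,000 L = 88,160 g as CaCO₃.
(a) Equivalents of H⁺ required: 88,160 ÷ 50 g/eq = 1763 eq = 1763 mol HCl.
(a) Mass of HCl: 1763 × 36.5 = 64,360 g.
(a) Mass of 15.8% solution: 64,360 / 0.158 = 407,300 g.
(a) Volume: 407,300 g ÷ 1.08 g/mL = 377,100 mL.

(b) Volume: 2460 m³ = 2,460,000 L.
(b) Alkalinity to add: (108 − 33) = 75 mg/L as CaCO₃ × 2,460,000 L = 184,500 g as CaCO₃.
(b) Equivalents: 184,500 g ÷ 50 g/eq = 3690 eq.
(b) Each mole of Na₂CO₃ supplies 2 eq, so 3690 / 2 = 1845 mol.
(b) Mass: 1845 mol × 106 g/mol = 195,600 g.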